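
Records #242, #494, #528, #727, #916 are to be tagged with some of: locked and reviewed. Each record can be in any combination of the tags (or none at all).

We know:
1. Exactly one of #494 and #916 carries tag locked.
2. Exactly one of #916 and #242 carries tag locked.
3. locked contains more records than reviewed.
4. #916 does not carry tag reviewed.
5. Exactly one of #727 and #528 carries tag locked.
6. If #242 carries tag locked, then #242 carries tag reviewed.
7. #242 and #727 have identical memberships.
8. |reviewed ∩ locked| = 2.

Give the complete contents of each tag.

locked = {#242, #494, #727}; reviewed = {#242, #727}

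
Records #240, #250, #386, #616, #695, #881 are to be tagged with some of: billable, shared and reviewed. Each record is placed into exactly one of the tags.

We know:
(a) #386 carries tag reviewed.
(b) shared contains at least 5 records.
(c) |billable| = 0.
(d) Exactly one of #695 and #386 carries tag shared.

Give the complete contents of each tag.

billable = {}; shared = {#240, #250, #616, #695, #881}; reviewed = {#386}

From (a): #386 ∈ reviewed.
(b): only 5 candidates remain for shared, so all are in.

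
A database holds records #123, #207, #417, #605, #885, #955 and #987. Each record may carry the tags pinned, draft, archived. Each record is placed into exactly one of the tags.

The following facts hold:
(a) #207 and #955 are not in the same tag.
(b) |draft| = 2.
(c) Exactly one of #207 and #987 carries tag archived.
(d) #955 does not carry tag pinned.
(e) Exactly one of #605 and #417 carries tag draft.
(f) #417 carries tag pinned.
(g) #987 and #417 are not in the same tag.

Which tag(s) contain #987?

#987: archived

From (d): #955 ∉ pinned.
From (f): #417 ∈ pinned.
(e) (exactly one): #605 ∈ draft.
(g): #987 ∉ pinned.
Suppose #987 ∈ draft: no assignment then satisfies all the clues, so #987 ∉ draft.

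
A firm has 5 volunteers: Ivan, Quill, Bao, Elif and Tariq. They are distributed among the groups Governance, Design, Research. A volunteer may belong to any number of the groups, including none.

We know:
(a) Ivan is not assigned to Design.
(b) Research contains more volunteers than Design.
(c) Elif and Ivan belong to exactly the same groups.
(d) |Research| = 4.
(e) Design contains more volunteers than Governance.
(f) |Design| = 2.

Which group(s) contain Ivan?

Ivan: Research

From (a): Ivan ∉ Design.
(c): Elif matches Ivan: Elif ∉ Design.
Suppose Ivan ∈ Governance: no assignment then satisfies all the clues, so Ivan ∉ Governance.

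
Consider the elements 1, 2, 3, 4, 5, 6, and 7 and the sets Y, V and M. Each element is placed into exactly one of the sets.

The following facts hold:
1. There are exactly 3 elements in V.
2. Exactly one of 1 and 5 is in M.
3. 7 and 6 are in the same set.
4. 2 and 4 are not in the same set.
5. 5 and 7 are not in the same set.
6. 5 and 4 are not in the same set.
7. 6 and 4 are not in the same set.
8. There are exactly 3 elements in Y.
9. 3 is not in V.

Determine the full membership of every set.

Y = {1, 3, 4}; V = {2, 6, 7}; M = {5}

From (9): 3 ∉ V.
Suppose 1 ∉ Y: no assignment then satisfies all the clues, so 1 ∈ Y.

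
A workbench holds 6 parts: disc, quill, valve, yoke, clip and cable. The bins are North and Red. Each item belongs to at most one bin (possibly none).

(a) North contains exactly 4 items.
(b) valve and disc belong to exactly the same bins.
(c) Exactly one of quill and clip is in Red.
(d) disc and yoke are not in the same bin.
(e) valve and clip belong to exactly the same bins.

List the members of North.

North = {cable, clip, disc, valve}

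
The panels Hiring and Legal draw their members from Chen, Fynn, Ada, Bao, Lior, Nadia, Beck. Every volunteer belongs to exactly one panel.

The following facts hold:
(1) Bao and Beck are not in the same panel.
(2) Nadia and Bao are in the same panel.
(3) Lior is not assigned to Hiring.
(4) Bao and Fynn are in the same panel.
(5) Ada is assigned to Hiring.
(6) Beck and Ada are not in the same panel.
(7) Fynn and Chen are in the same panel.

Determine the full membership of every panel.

From (3): Lior ∉ Hiring.
From (5): Ada ∈ Hiring.
(6): Beck ∉ Hiring.
Only one panel left: Lior ∈ Legal.
Only one panel left: Beck ∈ Legal.
(1): Bao ∉ Legal.
(2): Nadia matches Bao: Nadia ∉ Legal.
(4): Fynn matches Bao: Fynn ∉ Legal.
(7): Chen matches Fynn: Chen ∉ Legal.
Only one panel left: Chen ∈ Hiring.
Only one panel left: Fynn ∈ Hiring.
Only one panel left: Nadia ∈ Hiring.

Hiring = {Ada, Bao, Chen, Fynn, Nadia}; Legal = {Beck, Lior}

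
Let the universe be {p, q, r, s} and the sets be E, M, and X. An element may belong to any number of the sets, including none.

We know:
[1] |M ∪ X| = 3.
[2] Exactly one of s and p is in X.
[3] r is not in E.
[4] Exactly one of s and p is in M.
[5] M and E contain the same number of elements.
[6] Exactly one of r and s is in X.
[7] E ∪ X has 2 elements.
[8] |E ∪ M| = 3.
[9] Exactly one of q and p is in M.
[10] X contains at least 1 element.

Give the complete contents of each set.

E = {p, s}; M = {p, r}; X = {s}

From (3): r ∉ E.
Suppose p ∉ E: no assignment then satisfies all the clues, so p ∈ E.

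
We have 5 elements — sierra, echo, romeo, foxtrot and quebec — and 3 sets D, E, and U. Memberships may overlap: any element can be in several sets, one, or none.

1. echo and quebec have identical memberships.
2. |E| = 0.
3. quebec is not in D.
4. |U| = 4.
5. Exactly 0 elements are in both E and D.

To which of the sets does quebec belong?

From (3): quebec ∉ D.
(1): echo matches quebec: echo ∉ D.
(2): E already has 0, so the rest are out.
Suppose quebec ∉ U: no assignment then satisfies all the clues, so quebec ∈ U.

quebec: U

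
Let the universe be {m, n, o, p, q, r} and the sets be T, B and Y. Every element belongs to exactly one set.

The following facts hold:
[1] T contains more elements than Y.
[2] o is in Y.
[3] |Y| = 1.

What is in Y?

From (2): o ∈ Y.
(3): Y already has 1, so the rest are out.

Y = {o}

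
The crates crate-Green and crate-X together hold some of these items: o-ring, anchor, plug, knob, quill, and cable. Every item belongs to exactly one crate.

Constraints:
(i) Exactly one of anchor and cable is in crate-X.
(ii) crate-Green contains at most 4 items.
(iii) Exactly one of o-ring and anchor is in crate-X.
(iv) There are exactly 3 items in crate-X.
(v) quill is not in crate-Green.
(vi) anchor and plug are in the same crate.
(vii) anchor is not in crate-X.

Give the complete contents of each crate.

crate-Green = {anchor, knob, plug}; crate-X = {cable, o-ring, quill}

From (v): quill ∉ crate-Green.
From (vii): anchor ∉ crate-X.
(i) (exactly one): cable ∈ crate-X.
(iii) (exactly one): o-ring ∈ crate-X.
(vi): plug matches anchor: plug ∉ crate-X.
Only one crate left: anchor ∈ crate-Green.
Only one crate left: plug ∈ crate-Green.
Only one crate left: quill ∈ crate-X.
(iv): crate-X already has 3, so the rest are out.
Only one crate left: knob ∈ crate-Green.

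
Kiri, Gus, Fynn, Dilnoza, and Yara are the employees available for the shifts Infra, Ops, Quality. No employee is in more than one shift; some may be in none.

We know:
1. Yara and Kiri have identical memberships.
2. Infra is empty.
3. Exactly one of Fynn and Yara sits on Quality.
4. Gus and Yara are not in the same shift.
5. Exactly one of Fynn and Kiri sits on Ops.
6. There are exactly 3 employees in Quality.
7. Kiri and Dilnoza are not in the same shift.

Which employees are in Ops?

Ops = {Kiri, Yara}

(2): Infra already has 0, so the rest are out.
Suppose Kiri ∉ Ops: no assignment then satisfies all the clues, so Kiri ∈ Ops.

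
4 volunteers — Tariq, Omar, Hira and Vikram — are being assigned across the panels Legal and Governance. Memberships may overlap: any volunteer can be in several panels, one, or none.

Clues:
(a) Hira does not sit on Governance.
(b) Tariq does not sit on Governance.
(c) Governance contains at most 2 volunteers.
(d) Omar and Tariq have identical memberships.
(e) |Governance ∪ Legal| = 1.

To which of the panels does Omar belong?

From (a): Hira ∉ Governance.
From (b): Tariq ∉ Governance.
(d): Omar matches Tariq: Omar ∉ Governance.
Suppose Omar ∈ Legal: no assignment then satisfies all the clues, so Omar ∉ Legal.

Omar: none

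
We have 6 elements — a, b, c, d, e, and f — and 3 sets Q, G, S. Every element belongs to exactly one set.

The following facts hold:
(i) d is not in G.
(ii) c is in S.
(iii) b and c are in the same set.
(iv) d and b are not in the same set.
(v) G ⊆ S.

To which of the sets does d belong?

d: Q

From (i): d ∉ G.
From (ii): c ∈ S.
(iii): b matches c: b ∉ Q.
(iii): b matches c: b ∉ G.
(iii): b matches c: b ∈ S.
(iv): d ∉ S.
Only one set left: d ∈ Q.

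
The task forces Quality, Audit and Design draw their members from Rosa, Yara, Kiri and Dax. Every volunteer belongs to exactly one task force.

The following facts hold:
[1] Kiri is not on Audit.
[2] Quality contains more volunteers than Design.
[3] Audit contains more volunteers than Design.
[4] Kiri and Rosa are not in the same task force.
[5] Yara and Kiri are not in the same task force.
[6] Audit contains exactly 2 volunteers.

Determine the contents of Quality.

Quality = {Dax, Kiri}

From (1): Kiri ∉ Audit.
Suppose Rosa ∈ Quality: no assignment then satisfies all the clues, so Rosa ∉ Quality.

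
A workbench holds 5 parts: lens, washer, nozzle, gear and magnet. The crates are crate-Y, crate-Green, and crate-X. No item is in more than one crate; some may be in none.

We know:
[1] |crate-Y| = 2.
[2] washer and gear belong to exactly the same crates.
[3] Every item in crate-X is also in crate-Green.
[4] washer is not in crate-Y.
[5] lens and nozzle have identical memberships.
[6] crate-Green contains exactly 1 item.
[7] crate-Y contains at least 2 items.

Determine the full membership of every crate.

crate-Y = {lens, nozzle}; crate-Green = {magnet}; crate-X = {}

From (4): washer ∉ crate-Y.
(2): gear matches washer: gear ∉ crate-Y.
Suppose lens ∉ crate-Y: no assignment then satisfies all the clues, so lens ∈ crate-Y.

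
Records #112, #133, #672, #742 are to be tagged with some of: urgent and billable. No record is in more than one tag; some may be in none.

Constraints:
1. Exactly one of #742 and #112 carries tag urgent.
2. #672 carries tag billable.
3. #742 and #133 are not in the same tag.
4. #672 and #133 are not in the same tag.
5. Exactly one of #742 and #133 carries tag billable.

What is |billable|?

From (2): #672 ∈ billable.
(4): #133 ∉ billable.
(5) (exactly one): #742 ∈ billable.
(1) (exactly one): #112 ∈ urgent.

2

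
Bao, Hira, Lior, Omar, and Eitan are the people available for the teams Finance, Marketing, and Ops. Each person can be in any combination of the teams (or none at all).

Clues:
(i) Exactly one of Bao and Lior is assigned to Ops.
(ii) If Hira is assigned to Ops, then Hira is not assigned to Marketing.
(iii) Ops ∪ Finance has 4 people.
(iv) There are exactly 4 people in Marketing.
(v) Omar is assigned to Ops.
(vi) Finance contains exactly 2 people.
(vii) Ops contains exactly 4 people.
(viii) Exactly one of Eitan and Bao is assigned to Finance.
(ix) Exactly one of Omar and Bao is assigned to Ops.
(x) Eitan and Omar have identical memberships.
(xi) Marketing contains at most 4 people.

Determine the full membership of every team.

Finance = {Eitan, Omar}; Marketing = {Bao, Eitan, Lior, Omar}; Ops = {Eitan, Hira, Lior, Omar}

From (v): Omar ∈ Ops.
(ix) (exactly one): Bao ∉ Ops.
(x): Eitan matches Omar: Eitan ∈ Ops.
(i) (exactly one): Lior ∈ Ops.
(vii): only 4 candidates remain for Ops, so all are in.
(ii): Hira ∉ Marketing.
(iv): only 4 candidates remain for Marketing, so all are in.
Suppose Bao ∈ Finance: no assignment then satisfies all the clues, so Bao ∉ Finance.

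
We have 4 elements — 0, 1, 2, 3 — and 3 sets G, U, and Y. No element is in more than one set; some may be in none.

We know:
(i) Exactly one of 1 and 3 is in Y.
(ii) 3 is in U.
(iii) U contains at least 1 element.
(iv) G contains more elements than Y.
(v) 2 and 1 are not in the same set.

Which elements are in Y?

Y = {1}

From (ii): 3 ∈ U.
(i) (exactly one): 1 ∈ Y.
(v): 2 ∉ Y.
Suppose 0 ∈ Y: no assignment then satisfies all the clues, so 0 ∉ Y.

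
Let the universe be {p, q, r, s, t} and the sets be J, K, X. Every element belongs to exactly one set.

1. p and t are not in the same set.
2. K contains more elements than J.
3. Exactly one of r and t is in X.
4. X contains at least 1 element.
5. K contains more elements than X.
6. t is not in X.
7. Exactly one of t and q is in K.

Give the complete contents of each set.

J = {t}; K = {p, q, s}; X = {r}

From (6): t ∉ X.
(3) (exactly one): r ∈ X.
Suppose p ∈ J: no assignment then satisfies all the clues, so p ∉ J.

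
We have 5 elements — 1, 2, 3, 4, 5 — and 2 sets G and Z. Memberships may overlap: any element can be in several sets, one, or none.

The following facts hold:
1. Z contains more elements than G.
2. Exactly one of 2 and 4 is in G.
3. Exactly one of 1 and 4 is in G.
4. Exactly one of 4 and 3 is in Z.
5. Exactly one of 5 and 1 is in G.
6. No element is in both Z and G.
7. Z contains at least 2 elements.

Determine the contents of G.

G = {4, 5}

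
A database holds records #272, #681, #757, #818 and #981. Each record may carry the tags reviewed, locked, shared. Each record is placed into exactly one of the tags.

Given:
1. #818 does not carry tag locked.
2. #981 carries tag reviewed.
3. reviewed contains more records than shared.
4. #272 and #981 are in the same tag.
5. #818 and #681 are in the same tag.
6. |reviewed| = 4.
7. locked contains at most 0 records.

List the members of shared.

shared = {#757}

From (1): #818 ∉ locked.
From (2): #981 ∈ reviewed.
(4): #272 matches #981: #272 ∈ reviewed.
(5): #681 matches #818: #681 ∉ locked.
(7): locked already has 0, so the rest are out.
Suppose #681 ∈ shared: no assignment then satisfies all the clues, so #681 ∉ shared.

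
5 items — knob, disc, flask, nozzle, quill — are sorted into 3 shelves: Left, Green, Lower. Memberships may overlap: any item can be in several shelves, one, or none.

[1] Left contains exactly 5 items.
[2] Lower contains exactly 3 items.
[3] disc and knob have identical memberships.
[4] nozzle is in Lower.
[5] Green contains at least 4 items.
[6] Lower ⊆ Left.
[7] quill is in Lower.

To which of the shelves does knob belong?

knob: Green, Left

From (4): nozzle ∈ Lower.
From (7): quill ∈ Lower.
(1): only 5 candidates remain for Left, so all are in.
Suppose knob ∉ Green: no assignment then satisfies all the clues, so knob ∈ Green.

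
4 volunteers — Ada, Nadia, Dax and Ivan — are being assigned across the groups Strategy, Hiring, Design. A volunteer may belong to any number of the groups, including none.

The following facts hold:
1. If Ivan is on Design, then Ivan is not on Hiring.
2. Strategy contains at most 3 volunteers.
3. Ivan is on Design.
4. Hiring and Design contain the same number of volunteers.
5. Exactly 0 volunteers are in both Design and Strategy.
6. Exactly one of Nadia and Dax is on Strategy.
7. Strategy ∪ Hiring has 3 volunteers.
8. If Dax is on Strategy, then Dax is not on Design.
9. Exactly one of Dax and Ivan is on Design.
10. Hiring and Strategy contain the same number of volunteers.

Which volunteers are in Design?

Design = {Ivan, Nadia}

From (3): Ivan ∈ Design.
(1): Ivan ∉ Hiring.
(9) (exactly one): Dax ∉ Design.
Suppose Ada ∈ Design: no assignment then satisfies all the clues, so Ada ∉ Design.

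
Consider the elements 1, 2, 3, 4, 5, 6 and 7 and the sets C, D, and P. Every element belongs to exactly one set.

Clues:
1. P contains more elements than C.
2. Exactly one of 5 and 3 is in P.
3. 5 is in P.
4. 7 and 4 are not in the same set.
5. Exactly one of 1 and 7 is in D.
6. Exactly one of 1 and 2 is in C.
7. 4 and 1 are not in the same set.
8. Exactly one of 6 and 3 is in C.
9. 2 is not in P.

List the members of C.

C = {1, 3}

From (3): 5 ∈ P.
From (9): 2 ∉ P.
(2) (exactly one): 3 ∉ P.
Suppose 1 ∉ C: no assignment then satisfies all the clues, so 1 ∈ C.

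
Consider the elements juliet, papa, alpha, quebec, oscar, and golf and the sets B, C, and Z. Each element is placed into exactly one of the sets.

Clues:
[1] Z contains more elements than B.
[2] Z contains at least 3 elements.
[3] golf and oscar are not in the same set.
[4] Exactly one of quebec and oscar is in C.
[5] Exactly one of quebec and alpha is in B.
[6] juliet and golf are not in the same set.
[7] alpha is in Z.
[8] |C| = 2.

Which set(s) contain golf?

golf: Z

From (7): alpha ∈ Z.
(5) (exactly one): quebec ∈ B.
(4) (exactly one): oscar ∈ C.
(3): golf ∉ C.
Suppose golf ∈ B: no assignment then satisfies all the clues, so golf ∉ B.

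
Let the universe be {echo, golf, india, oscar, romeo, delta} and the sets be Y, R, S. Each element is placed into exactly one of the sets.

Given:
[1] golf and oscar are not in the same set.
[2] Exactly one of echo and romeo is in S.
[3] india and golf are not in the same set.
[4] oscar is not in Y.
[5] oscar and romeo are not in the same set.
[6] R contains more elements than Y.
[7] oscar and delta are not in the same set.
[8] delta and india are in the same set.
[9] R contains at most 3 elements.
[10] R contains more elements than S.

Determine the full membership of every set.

Y = {golf}; R = {delta, india, romeo}; S = {echo, oscar}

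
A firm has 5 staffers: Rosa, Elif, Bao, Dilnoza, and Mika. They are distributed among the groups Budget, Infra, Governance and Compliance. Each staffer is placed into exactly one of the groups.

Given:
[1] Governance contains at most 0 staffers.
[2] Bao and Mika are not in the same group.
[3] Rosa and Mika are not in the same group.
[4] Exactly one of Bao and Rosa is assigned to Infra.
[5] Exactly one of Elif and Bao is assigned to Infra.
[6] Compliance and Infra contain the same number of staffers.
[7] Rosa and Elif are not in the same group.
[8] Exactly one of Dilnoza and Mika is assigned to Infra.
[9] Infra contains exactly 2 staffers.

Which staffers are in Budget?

(1): Governance already has 0, so the rest are out.
Suppose Rosa ∉ Budget: no assignment then satisfies all the clues, so Rosa ∈ Budget.

Budget = {Rosa}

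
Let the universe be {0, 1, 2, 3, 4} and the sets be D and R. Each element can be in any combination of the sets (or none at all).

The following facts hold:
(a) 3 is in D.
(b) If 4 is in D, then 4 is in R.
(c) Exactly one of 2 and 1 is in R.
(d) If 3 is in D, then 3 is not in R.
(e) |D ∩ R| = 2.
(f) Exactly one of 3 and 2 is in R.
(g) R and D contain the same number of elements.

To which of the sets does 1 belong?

1: none

From (a): 3 ∈ D.
(d): 3 ∉ R.
(f) (exactly one): 2 ∈ R.
(c) (exactly one): 1 ∉ R.
Suppose 1 ∈ D: no assignment then satisfies all the clues, so 1 ∉ D.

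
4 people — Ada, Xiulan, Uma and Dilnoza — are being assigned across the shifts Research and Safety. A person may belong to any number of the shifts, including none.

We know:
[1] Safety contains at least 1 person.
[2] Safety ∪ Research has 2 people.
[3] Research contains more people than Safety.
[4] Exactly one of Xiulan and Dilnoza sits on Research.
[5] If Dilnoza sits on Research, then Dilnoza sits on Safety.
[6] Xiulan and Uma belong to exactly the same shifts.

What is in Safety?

Safety = {Dilnoza}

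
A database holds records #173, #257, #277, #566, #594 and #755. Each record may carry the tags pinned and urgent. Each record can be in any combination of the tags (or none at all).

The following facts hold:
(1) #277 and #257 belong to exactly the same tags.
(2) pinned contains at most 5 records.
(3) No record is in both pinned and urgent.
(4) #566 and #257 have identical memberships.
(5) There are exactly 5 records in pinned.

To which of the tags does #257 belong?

#257: pinned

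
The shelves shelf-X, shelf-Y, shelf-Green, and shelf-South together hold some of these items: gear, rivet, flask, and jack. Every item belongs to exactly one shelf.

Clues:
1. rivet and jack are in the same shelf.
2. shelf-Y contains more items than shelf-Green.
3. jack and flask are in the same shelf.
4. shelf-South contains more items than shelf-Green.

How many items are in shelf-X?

0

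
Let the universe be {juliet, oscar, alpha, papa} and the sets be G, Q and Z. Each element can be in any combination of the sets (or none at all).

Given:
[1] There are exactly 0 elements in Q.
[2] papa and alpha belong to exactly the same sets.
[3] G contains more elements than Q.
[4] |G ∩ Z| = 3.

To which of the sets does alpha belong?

alpha: G, Z

(1): Q already has 0, so the rest are out.
Suppose alpha ∉ G: no assignment then satisfies all the clues, so alpha ∈ G.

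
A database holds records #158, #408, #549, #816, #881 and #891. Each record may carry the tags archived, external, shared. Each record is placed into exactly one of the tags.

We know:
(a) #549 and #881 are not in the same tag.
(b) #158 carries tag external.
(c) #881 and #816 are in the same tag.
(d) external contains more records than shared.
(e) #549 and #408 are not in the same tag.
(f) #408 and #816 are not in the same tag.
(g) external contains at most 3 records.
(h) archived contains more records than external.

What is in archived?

From (b): #158 ∈ external.
Suppose #408 ∈ archived: no assignment then satisfies all the clues, so #408 ∉ archived.

archived = {#816, #881, #891}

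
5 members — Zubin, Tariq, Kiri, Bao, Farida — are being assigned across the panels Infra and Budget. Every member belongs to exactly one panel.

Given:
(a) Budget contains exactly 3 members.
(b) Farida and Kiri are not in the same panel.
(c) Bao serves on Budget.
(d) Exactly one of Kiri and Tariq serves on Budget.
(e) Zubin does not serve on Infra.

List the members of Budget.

Budget = {Bao, Kiri, Zubin}

From (c): Bao ∈ Budget.
From (e): Zubin ∉ Infra.
Only one panel left: Zubin ∈ Budget.
Suppose Tariq ∈ Budget: no assignment then satisfies all the clues, so Tariq ∉ Budget.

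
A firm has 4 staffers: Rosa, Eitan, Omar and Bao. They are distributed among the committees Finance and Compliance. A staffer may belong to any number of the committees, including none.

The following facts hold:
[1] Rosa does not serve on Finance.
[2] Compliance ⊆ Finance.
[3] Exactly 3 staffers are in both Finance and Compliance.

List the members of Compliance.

Compliance = {Bao, Eitan, Omar}

From (1): Rosa ∉ Finance.
(2) contrapositive: Rosa ∉ Compliance.
Suppose Eitan ∉ Compliance: no assignment then satisfies all the clues, so Eitan ∈ Compliance.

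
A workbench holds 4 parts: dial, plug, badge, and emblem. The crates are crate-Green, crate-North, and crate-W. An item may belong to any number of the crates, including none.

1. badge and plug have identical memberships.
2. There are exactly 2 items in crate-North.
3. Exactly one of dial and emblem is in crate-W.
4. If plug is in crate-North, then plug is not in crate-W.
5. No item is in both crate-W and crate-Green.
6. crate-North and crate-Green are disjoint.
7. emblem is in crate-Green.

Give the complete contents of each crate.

From (7): emblem ∈ crate-Green.
(5) (disjoint): emblem ∉ crate-W.
(6) (disjoint): emblem ∉ crate-North.
(3) (exactly one): dial ∈ crate-W.
(5) (disjoint): dial ∉ crate-Green.
Suppose dial ∈ crate-North: no assignment then satisfies all the clues, so dial ∉ crate-North.

crate-Green = {emblem}; crate-North = {badge, plug}; crate-W = {dial}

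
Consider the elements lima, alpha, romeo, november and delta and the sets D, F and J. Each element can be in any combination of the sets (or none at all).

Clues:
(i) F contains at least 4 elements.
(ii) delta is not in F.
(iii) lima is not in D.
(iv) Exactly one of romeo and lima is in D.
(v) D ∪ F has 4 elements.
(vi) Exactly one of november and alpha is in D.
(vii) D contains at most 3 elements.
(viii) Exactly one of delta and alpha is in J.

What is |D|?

2

From (ii): delta ∉ F.
From (iii): lima ∉ D.
(i): only 4 candidates remain for F, so all are in.
(iv) (exactly one): romeo ∈ D.
Suppose delta ∈ D: no assignment then satisfies all the clues, so delta ∉ D.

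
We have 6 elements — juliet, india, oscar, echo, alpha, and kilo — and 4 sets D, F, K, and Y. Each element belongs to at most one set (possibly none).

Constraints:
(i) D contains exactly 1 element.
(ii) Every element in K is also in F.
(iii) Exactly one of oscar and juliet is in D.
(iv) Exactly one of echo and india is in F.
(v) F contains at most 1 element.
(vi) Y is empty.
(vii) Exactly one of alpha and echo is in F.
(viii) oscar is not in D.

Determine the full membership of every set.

D = {juliet}; F = {echo}; K = {}; Y = {}

From (viii): oscar ∉ D.
(iii) (exactly one): juliet ∈ D.
(vi): Y already has 0, so the rest are out.
(i): D already has 1, so the rest are out.
Suppose india ∈ F: no assignment then satisfies all the clues, so india ∉ F.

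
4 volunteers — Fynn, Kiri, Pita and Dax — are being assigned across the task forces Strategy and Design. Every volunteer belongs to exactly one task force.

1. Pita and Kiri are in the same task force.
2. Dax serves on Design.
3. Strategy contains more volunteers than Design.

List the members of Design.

Design = {Dax}

From (2): Dax ∈ Design.
Suppose Fynn ∈ Design: no assignment then satisfies all the clues, so Fynn ∉ Design.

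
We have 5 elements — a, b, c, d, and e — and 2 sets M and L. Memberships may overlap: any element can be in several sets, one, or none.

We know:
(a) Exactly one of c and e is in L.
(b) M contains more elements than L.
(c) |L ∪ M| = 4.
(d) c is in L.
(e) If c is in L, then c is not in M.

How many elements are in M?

3

From (d): c ∈ L.
(a) (exactly one): e ∉ L.
(e): c ∉ M.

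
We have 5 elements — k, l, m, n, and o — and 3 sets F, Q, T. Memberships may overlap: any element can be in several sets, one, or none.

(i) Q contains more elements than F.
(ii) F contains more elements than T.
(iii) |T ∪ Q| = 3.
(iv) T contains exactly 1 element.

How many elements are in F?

2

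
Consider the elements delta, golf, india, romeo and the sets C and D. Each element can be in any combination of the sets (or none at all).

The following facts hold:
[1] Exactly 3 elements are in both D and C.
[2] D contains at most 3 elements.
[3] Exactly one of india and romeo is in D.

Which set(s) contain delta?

delta: C, D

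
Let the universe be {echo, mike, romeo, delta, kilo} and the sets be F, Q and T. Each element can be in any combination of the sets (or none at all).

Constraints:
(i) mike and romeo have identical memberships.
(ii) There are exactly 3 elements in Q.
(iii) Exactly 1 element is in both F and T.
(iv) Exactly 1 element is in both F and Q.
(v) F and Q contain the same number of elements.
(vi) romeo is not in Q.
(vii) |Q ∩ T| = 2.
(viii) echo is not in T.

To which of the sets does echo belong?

echo: Q

From (vi): romeo ∉ Q.
From (viii): echo ∉ T.
(i): mike matches romeo: mike ∉ Q.
(ii): only 3 candidates remain for Q, so all are in.
Suppose echo ∈ F: no assignment then satisfies all the clues, so echo ∉ F.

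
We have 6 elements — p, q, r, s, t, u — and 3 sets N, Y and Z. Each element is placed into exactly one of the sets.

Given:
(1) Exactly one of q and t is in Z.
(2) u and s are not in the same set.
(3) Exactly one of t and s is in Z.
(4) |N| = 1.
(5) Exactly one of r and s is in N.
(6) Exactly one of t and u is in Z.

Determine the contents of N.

N = {s}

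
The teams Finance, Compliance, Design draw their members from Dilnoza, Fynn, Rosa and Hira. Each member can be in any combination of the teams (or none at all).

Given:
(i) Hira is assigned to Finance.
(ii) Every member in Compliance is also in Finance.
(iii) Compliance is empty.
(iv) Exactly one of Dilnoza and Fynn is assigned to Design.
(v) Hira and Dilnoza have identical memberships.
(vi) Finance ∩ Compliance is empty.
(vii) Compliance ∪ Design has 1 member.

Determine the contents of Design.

Design = {Fynn}

From (i): Hira ∈ Finance.
(iii): Compliance already has 0, so the rest are out.
(v): Dilnoza matches Hira: Dilnoza ∈ Finance.
Suppose Dilnoza ∈ Design: no assignment then satisfies all the clues, so Dilnoza ∉ Design.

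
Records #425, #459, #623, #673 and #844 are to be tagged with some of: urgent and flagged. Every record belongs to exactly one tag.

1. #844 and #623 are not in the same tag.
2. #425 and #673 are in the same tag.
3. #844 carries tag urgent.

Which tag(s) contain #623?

From (3): #844 ∈ urgent.
(1): #623 ∉ urgent.
Only one tag left: #623 ∈ flagged.

#623: flagged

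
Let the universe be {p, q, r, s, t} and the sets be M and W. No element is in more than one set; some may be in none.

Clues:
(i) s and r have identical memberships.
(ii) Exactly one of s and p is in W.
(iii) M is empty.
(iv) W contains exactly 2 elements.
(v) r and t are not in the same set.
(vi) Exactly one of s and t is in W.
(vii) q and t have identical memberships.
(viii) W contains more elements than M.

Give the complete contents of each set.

M = {}; W = {r, s}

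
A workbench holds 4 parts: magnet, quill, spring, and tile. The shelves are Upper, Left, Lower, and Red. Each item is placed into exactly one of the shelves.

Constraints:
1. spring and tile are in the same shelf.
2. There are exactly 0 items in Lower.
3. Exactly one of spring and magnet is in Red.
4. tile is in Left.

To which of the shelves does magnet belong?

From (4): tile ∈ Left.
(1): spring matches tile: spring ∉ Upper.
(1): spring matches tile: spring ∈ Left.
(2): Lower already has 0, so the rest are out.
(3) (exactly one): magnet ∈ Red.

magnet: Red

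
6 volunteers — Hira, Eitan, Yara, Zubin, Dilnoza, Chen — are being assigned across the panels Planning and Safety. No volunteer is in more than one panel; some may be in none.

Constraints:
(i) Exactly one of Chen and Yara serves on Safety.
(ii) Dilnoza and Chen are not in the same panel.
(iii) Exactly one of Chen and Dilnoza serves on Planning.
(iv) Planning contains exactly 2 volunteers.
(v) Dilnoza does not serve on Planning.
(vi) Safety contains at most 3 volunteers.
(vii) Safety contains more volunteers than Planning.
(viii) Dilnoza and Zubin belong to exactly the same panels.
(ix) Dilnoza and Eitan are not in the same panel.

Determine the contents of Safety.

Safety = {Dilnoza, Yara, Zubin}

From (v): Dilnoza ∉ Planning.
(iii) (exactly one): Chen ∈ Planning.
(viii): Zubin matches Dilnoza: Zubin ∉ Planning.
(i) (exactly one): Yara ∈ Safety.
Suppose Hira ∈ Safety: no assignment then satisfies all the clues, so Hira ∉ Safety.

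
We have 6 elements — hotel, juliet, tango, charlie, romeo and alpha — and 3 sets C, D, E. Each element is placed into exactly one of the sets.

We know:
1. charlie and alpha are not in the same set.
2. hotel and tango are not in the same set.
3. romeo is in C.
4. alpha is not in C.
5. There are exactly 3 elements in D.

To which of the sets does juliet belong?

juliet: D

From (3): romeo ∈ C.
From (4): alpha ∉ C.
Suppose juliet ∈ C: no assignment then satisfies all the clues, so juliet ∉ C.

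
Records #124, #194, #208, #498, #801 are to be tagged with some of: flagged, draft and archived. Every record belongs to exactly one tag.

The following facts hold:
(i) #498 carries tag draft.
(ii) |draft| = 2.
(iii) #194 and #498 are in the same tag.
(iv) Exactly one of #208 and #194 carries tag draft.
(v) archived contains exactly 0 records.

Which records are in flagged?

flagged = {#124, #208, #801}

From (i): #498 ∈ draft.
(iii): #194 matches #498: #194 ∉ flagged.
(iii): #194 matches #498: #194 ∈ draft.
(iv) (exactly one): #208 ∉ draft.
(v): archived already has 0, so the rest are out.
Only one tag left: #208 ∈ flagged.
(ii): draft already has 2, so the rest are out.
Only one tag left: #124 ∈ flagged.
Only one tag left: #801 ∈ flagged.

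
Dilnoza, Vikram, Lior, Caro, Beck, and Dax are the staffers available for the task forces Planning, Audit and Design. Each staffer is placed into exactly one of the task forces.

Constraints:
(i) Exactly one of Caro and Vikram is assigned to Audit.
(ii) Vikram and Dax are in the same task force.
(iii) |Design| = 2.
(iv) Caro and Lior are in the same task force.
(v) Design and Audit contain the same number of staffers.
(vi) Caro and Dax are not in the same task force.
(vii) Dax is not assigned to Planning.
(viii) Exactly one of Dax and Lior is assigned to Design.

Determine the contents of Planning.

Planning = {Beck, Dilnoza}

From (vii): Dax ∉ Planning.
(ii): Vikram matches Dax: Vikram ∉ Planning.
Suppose Dilnoza ∉ Planning: no assignment then satisfies all the clues, so Dilnoza ∈ Planning.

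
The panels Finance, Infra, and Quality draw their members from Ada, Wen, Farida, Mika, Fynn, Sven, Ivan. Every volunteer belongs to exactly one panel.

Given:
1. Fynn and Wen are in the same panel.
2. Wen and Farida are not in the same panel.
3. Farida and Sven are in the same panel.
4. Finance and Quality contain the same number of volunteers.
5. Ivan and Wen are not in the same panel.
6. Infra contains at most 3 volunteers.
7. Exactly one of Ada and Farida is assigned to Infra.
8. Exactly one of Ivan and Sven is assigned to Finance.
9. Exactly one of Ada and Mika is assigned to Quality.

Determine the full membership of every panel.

Finance = {Farida, Sven}; Infra = {Ada, Fynn, Wen}; Quality = {Ivan, Mika}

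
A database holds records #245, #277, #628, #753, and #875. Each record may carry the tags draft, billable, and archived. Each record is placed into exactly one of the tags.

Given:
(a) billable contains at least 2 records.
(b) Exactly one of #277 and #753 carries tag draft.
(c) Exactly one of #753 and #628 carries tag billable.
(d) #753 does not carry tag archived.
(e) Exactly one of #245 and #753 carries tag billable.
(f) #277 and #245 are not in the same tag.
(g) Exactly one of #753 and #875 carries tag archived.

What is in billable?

billable = {#245, #628}

From (d): #753 ∉ archived.
(g) (exactly one): #875 ∈ archived.
Suppose #245 ∉ billable: no assignment then satisfies all the clues, so #245 ∈ billable.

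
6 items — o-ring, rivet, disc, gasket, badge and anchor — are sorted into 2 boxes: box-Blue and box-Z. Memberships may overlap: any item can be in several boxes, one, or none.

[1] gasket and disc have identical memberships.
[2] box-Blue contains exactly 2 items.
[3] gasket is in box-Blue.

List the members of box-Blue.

From (3): gasket ∈ box-Blue.
(1): disc matches gasket: disc ∈ box-Blue.
(2): box-Blue already has 2, so the rest are out.

box-Blue = {disc, gasket}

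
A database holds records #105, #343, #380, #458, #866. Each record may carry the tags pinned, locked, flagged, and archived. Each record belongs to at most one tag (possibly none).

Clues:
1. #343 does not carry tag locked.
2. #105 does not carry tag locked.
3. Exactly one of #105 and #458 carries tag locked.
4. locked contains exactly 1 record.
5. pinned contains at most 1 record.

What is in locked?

From (1): #343 ∉ locked.
From (2): #105 ∉ locked.
(3) (exactly one): #458 ∈ locked.
(4): locked already has 1, so the rest are out.

locked = {#458}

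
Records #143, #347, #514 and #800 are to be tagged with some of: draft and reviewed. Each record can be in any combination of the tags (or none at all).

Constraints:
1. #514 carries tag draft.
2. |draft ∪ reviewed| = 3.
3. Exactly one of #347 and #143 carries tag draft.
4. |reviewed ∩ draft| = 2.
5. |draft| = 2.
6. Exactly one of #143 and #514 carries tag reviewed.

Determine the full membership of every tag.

draft = {#347, #514}; reviewed = {#347, #514, #800}

From (1): #514 ∈ draft.
Suppose #143 ∈ draft: no assignment then satisfies all the clues, so #143 ∉ draft.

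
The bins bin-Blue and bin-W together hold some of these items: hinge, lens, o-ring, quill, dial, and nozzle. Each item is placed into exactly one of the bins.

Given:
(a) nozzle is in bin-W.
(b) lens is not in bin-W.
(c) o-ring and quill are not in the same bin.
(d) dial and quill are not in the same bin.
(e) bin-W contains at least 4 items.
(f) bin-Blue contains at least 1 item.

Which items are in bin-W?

bin-W = {dial, hinge, nozzle, o-ring}

From (a): nozzle ∈ bin-W.
From (b): lens ∉ bin-W.
Only one bin left: lens ∈ bin-Blue.
Suppose hinge ∉ bin-W: no assignment then satisfies all the clues, so hinge ∈ bin-W.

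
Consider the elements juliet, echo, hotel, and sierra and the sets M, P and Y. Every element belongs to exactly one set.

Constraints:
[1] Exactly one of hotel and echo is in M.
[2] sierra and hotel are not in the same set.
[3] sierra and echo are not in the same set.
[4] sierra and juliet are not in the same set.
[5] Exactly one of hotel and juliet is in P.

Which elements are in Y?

Y = {sierra}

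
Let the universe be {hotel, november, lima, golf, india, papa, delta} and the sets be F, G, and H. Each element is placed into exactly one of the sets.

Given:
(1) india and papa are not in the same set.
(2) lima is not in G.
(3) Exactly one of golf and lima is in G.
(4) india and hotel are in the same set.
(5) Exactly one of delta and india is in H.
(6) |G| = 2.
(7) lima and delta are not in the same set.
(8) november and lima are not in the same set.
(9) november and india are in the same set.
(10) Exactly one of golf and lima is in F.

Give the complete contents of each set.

F = {lima, papa}; G = {delta, golf}; H = {hotel, india, november}

From (2): lima ∉ G.
(3) (exactly one): golf ∈ G.
(10) (exactly one): lima ∈ F.
(7): delta ∉ F.
(8): november ∉ F.
(9): india matches november: india ∉ F.
(4): hotel matches india: hotel ∉ F.
Suppose hotel ∈ G: no assignment then satisfies all the clues, so hotel ∉ G.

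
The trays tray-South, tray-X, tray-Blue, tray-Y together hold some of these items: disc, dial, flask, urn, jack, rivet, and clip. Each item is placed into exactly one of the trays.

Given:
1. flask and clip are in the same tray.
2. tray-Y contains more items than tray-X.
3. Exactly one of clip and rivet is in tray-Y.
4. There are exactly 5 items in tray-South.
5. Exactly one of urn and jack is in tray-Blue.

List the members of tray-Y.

tray-Y = {rivet}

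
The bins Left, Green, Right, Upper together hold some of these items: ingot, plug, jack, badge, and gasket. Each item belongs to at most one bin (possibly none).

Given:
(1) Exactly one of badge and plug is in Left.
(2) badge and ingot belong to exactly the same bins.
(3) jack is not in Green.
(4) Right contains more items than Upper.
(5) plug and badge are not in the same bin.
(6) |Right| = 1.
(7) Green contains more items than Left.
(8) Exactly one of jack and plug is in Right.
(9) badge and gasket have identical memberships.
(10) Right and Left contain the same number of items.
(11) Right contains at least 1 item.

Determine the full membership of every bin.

Left = {plug}; Green = {badge, gasket, ingot}; Right = {jack}; Upper = {}

From (3): jack ∉ Green.
Suppose ingot ∈ Left: no assignment then satisfies all the clues, so ingot ∉ Left.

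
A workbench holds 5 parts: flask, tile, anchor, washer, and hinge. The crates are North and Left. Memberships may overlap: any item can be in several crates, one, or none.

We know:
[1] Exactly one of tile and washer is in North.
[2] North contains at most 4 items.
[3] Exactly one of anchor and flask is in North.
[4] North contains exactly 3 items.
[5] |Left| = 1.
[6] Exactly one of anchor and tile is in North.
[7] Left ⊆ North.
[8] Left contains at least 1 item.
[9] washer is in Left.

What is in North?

From (9): washer ∈ Left.
(5): Left already has 1, so the rest are out.
(7) with washer ∈ Left: washer ∈ North.
(1) (exactly one): tile ∉ North.
(6) (exactly one): anchor ∈ North.
(3) (exactly one): flask ∉ North.
(4): only 3 candidates remain for North, so all are in.

North = {anchor, hinge, washer}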